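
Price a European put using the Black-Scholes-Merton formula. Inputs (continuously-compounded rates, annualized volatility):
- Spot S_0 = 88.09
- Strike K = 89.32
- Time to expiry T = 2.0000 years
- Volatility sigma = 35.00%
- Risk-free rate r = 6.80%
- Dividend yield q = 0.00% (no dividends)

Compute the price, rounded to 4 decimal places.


Answer: Price = 11.6460

Derivation:
d1 = (ln(S/K) + (r - q + 0.5*sigma^2) * T) / (sigma * sqrt(T)) = 0.49423449
d2 = d1 - sigma * sqrt(T) = -0.00074026
exp(-rT) = 0.87284263; exp(-qT) = 1.00000000
P = K * exp(-rT) * N(-d2) - S_0 * exp(-qT) * N(-d1)
N(-d1) = 0.31057029; N(-d2) = 0.50029532
P = 89.3200 * 0.87284263 * 0.50029532 - 88.0900 * 1.00000000 * 0.31057029 = 11.6460


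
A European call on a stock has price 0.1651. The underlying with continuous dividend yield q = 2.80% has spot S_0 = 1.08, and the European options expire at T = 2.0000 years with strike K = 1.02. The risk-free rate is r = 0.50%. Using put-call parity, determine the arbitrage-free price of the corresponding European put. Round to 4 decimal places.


Answer: Put price = 0.1538

Derivation:
Put-call parity: C - P = S_0 * exp(-qT) - K * exp(-rT).
S_0 * exp(-qT) = 1.0800 * 0.94553914 = 1.02118227
K * exp(-rT) = 1.0200 * 0.99004983 = 1.00985083
P = C - S*exp(-qT) + K*exp(-rT)
P = 0.1651 - 1.02118227 + 1.00985083 = 0.1538


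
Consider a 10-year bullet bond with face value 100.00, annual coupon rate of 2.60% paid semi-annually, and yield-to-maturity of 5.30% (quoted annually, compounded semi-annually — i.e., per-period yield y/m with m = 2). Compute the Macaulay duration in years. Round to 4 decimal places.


Coupon per period c = face * coupon_rate / m = 1.300000
Periods per year m = 2; per-period yield y/m = 0.026500
Number of cashflows N = 20
Cashflows (t years, CF_t, discount factor 1/(1+y/m)^(m*t), PV):
  t = 0.5000: CF_t = 1.300000, DF = 0.974184, PV = 1.266439
  t = 1.0000: CF_t = 1.300000, DF = 0.949035, PV = 1.233745
  t = 1.5000: CF_t = 1.300000, DF = 0.924535, PV = 1.201895
  t = 2.0000: CF_t = 1.300000, DF = 0.900667, PV = 1.170867
  t = 2.5000: CF_t = 1.300000, DF = 0.877415, PV = 1.140640
  t = 3.0000: CF_t = 1.300000, DF = 0.854764, PV = 1.111193
  t = 3.5000: CF_t = 1.300000, DF = 0.832698, PV = 1.082507
  t = 4.0000: CF_t = 1.300000, DF = 0.811201, PV = 1.054561
  t = 4.5000: CF_t = 1.300000, DF = 0.790259, PV = 1.027337
  t = 5.0000: CF_t = 1.300000, DF = 0.769858, PV = 1.000815
  t = 5.5000: CF_t = 1.300000, DF = 0.749983, PV = 0.974978
  t = 6.0000: CF_t = 1.300000, DF = 0.730622, PV = 0.949808
  t = 6.5000: CF_t = 1.300000, DF = 0.711760, PV = 0.925288
  t = 7.0000: CF_t = 1.300000, DF = 0.693385, PV = 0.901401
  t = 7.5000: CF_t = 1.300000, DF = 0.675485, PV = 0.878130
  t = 8.0000: CF_t = 1.300000, DF = 0.658047, PV = 0.855461
  t = 8.5000: CF_t = 1.300000, DF = 0.641059, PV = 0.833376
  t = 9.0000: CF_t = 1.300000, DF = 0.624509, PV = 0.811862
  t = 9.5000: CF_t = 1.300000, DF = 0.608387, PV = 0.790903
  t = 10.0000: CF_t = 101.300000, DF = 0.592681, PV = 60.038574
Price P = sum_t PV_t = 79.249781
Macaulay numerator sum_t t * PV_t:
  t * PV_t at t = 0.5000: 0.633220
  t * PV_t at t = 1.0000: 1.233745
  t * PV_t at t = 1.5000: 1.802842
  t * PV_t at t = 2.0000: 2.341734
  t * PV_t at t = 2.5000: 2.851600
  t * PV_t at t = 3.0000: 3.333580
  t * PV_t at t = 3.5000: 3.788774
  t * PV_t at t = 4.0000: 4.218244
  t * PV_t at t = 4.5000: 4.623015
  t * PV_t at t = 5.0000: 5.004075
  t * PV_t at t = 5.5000: 5.362380
  t * PV_t at t = 6.0000: 5.698849
  t * PV_t at t = 6.5000: 6.014372
  t * PV_t at t = 7.0000: 6.309806
  t * PV_t at t = 7.5000: 6.585979
  t * PV_t at t = 8.0000: 6.843686
  t * PV_t at t = 8.5000: 7.083698
  t * PV_t at t = 9.0000: 7.306758
  t * PV_t at t = 9.5000: 7.513579
  t * PV_t at t = 10.0000: 600.385744
Macaulay duration D = (sum_t t * PV_t) / P = 688.935680 / 79.249781 = 8.693219

Answer: Macaulay duration = 8.6932 years


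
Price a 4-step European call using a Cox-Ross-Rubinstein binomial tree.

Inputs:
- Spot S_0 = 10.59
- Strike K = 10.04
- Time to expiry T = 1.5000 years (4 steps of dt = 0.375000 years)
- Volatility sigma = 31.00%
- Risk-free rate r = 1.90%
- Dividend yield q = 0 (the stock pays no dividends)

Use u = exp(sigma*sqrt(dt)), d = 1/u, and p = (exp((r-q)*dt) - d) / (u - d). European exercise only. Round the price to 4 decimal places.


Answer: Price = V(0,0) = 1.9746

Derivation:
dt = T/N = 0.375000
u = exp(sigma*sqrt(dt)) = 1.209051; d = 1/u = 0.827095
p = (exp((r-q)*dt) - d) / (u - d) = 0.471404
Discount per step: exp(-r*dt) = 0.992900
Stock lattice S(k, i) with i counting down-moves:
  k=0: S(0,0) = 10.5900
  k=1: S(1,0) = 12.8038; S(1,1) = 8.7589
  k=2: S(2,0) = 15.4805; S(2,1) = 10.5900; S(2,2) = 7.2445
  k=3: S(3,0) = 18.7167; S(3,1) = 12.8038; S(3,2) = 8.7589; S(3,3) = 5.9919
  k=4: S(4,0) = 22.6294; S(4,1) = 15.4805; S(4,2) = 10.5900; S(4,3) = 7.2445; S(4,4) = 4.9558
Terminal payoffs V(N, i) = max(S_T - K, 0):
  V(4,0) = 12.589446; V(4,1) = 5.440498; V(4,2) = 0.550000; V(4,3) = 0.000000; V(4,4) = 0.000000
Backward induction: V(k, i) = exp(-r*dt) * [p * V(k+1, i) + (1-p) * V(k+1, i+1)].
  V(3,0) = exp(-r*dt) * [p*12.589446 + (1-p)*5.440498] = 8.747987
  V(3,1) = exp(-r*dt) * [p*5.440498 + (1-p)*0.550000] = 2.835127
  V(3,2) = exp(-r*dt) * [p*0.550000 + (1-p)*0.000000] = 0.257431
  V(3,3) = exp(-r*dt) * [p*0.000000 + (1-p)*0.000000] = 0.000000
  V(2,0) = exp(-r*dt) * [p*8.747987 + (1-p)*2.835127] = 5.582554
  V(2,1) = exp(-r*dt) * [p*2.835127 + (1-p)*0.257431] = 1.462112
  V(2,2) = exp(-r*dt) * [p*0.257431 + (1-p)*0.000000] = 0.120493
  V(1,0) = exp(-r*dt) * [p*5.582554 + (1-p)*1.462112] = 3.380333
  V(1,1) = exp(-r*dt) * [p*1.462112 + (1-p)*0.120493] = 0.747591
  V(0,0) = exp(-r*dt) * [p*3.380333 + (1-p)*0.747591] = 1.974557


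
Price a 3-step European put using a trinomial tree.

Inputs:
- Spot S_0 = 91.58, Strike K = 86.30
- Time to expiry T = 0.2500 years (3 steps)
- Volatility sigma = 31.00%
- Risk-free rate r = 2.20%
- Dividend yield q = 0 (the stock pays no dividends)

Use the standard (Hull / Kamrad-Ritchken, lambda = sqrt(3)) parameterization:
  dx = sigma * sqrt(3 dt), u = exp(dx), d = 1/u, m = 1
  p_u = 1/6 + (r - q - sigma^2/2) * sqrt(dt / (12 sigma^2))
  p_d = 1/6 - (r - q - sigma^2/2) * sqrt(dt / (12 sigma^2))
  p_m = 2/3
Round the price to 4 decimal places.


dt = T/N = 0.083333; dx = sigma*sqrt(3*dt) = 0.155000
u = exp(dx) = 1.167658; d = 1/u = 0.856415
p_u = 0.159664, p_m = 0.666667, p_d = 0.173669
Discount per step: exp(-r*dt) = 0.998168
Stock lattice S(k, j) with j the centered position index:
  k=0: S(0,+0) = 91.5800
  k=1: S(1,-1) = 78.4305; S(1,+0) = 91.5800; S(1,+1) = 106.9341
  k=2: S(2,-2) = 67.1691; S(2,-1) = 78.4305; S(2,+0) = 91.5800; S(2,+1) = 106.9341; S(2,+2) = 124.8625
  k=3: S(3,-3) = 57.5246; S(3,-2) = 67.1691; S(3,-1) = 78.4305; S(3,+0) = 91.5800; S(3,+1) = 106.9341; S(3,+2) = 124.8625; S(3,+3) = 145.7967
Terminal payoffs V(N, j) = max(K - S_T, 0):
  V(3,-3) = 28.775387; V(3,-2) = 19.130928; V(3,-1) = 7.869498; V(3,+0) = 0.000000; V(3,+1) = 0.000000; V(3,+2) = 0.000000; V(3,+3) = 0.000000
Backward induction: V(k, j) = exp(-r*dt) * [p_u * V(k+1, j+1) + p_m * V(k+1, j) + p_d * V(k+1, j-1)]
  V(2,-2) = exp(-r*dt) * [p_u*7.869498 + p_m*19.130928 + p_d*28.775387] = 18.973014
  V(2,-1) = exp(-r*dt) * [p_u*0.000000 + p_m*7.869498 + p_d*19.130928] = 8.553093
  V(2,+0) = exp(-r*dt) * [p_u*0.000000 + p_m*0.000000 + p_d*7.869498] = 1.364187
  V(2,+1) = exp(-r*dt) * [p_u*0.000000 + p_m*0.000000 + p_d*0.000000] = 0.000000
  V(2,+2) = exp(-r*dt) * [p_u*0.000000 + p_m*0.000000 + p_d*0.000000] = 0.000000
  V(1,-1) = exp(-r*dt) * [p_u*1.364187 + p_m*8.553093 + p_d*18.973014] = 9.198026
  V(1,+0) = exp(-r*dt) * [p_u*0.000000 + p_m*1.364187 + p_d*8.553093] = 2.390482
  V(1,+1) = exp(-r*dt) * [p_u*0.000000 + p_m*0.000000 + p_d*1.364187] = 0.236484
  V(0,+0) = exp(-r*dt) * [p_u*0.236484 + p_m*2.390482 + p_d*9.198026] = 3.222914

Answer: Price = V(0,0) = 3.2229


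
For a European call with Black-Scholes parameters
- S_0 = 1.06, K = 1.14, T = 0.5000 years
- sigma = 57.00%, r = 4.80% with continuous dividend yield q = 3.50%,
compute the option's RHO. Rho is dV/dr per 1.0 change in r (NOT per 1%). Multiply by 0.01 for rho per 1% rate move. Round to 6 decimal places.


Answer: Rho = 0.198783

Derivation:
d1 = 0.0371309108; d2 = -0.3659199545
phi(d1) = 0.3986673634; exp(-qT) = 0.9826522357; exp(-rT) = 0.9762857098
N(d2) = 0.3572124030
Rho = K*T*exp(-rT)*N(d2) = 1.1400 * 0.5000 * 0.9762857098 * 0.3572124030 = 0.198783


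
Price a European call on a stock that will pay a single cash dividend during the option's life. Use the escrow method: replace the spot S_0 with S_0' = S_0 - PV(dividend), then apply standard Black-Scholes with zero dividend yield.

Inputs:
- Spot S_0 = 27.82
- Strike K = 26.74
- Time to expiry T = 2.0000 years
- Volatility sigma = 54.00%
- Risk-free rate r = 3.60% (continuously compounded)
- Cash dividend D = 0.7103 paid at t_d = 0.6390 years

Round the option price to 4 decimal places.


PV(D) = D * exp(-r * t_d) = 0.7103 * 0.97725857 = 0.69414677
S_0' = S_0 - PV(D) = 27.8200 - 0.69414677 = 27.12585323
d1 = (ln(S_0'/K) + (r + sigma^2/2)*T) / (sigma*sqrt(T)) = 0.49487876
d2 = d1 - sigma*sqrt(T) = -0.26879657
exp(-rT) = 0.93053090
N(d1) = 0.68965715; N(d2) = 0.39404312
C = S_0' * N(d1) - K * exp(-rT) * N(d2) = 27.12585323 * 0.68965715 - 26.7400 * 0.93053090 * 0.39404312 = 8.9028

Answer: Price = 8.9028


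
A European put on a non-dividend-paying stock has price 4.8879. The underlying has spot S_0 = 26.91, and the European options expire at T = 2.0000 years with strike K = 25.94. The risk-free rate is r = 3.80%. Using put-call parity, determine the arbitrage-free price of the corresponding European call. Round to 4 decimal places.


Put-call parity: C - P = S_0 * exp(-qT) - K * exp(-rT).
S_0 * exp(-qT) = 26.9100 * 1.00000000 = 26.91000000
K * exp(-rT) = 25.9400 * 0.92681621 = 24.04161240
C = P + S*exp(-qT) - K*exp(-rT)
C = 4.8879 + 26.91000000 - 24.04161240 = 7.7563

Answer: Call price = 7.7563


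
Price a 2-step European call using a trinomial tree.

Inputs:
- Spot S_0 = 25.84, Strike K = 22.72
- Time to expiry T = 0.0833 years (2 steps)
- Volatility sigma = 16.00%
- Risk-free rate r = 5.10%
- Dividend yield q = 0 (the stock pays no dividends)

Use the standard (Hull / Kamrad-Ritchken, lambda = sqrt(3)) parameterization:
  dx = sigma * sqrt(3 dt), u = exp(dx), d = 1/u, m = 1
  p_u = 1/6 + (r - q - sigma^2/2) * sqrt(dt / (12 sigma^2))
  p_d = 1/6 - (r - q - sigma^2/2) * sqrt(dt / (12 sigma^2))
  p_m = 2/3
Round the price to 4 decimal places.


dt = T/N = 0.041650; dx = sigma*sqrt(3*dt) = 0.056557
u = exp(dx) = 1.058187; d = 1/u = 0.945012
p_u = 0.180732, p_m = 0.666667, p_d = 0.152601
Discount per step: exp(-r*dt) = 0.997878
Stock lattice S(k, j) with j the centered position index:
  k=0: S(0,+0) = 25.8400
  k=1: S(1,-1) = 24.4191; S(1,+0) = 25.8400; S(1,+1) = 27.3436
  k=2: S(2,-2) = 23.0764; S(2,-1) = 24.4191; S(2,+0) = 25.8400; S(2,+1) = 27.3436; S(2,+2) = 28.9346
Terminal payoffs V(N, j) = max(S_T - K, 0):
  V(2,-2) = 0.356372; V(2,-1) = 1.699120; V(2,+0) = 3.120000; V(2,+1) = 4.623556; V(2,+2) = 6.214601
Backward induction: V(k, j) = exp(-r*dt) * [p_u * V(k+1, j+1) + p_m * V(k+1, j) + p_d * V(k+1, j-1)]
  V(1,-1) = exp(-r*dt) * [p_u*3.120000 + p_m*1.699120 + p_d*0.356372] = 1.747299
  V(1,+0) = exp(-r*dt) * [p_u*4.623556 + p_m*3.120000 + p_d*1.699120] = 3.168177
  V(1,+1) = exp(-r*dt) * [p_u*6.214601 + p_m*4.623556 + p_d*3.120000] = 4.671731
  V(0,+0) = exp(-r*dt) * [p_u*4.671731 + p_m*3.168177 + p_d*1.747299] = 3.216251

Answer: Price = V(0,0) = 3.2163


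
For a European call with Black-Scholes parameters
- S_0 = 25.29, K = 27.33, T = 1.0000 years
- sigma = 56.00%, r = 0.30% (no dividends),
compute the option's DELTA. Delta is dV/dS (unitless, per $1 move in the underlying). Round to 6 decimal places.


d1 = 0.1468286799; d2 = -0.4131713201
phi(d1) = 0.3946650440; exp(-qT) = 1.0000000000; exp(-rT) = 0.9970044955
N(d1) = 0.5583663766
Delta = exp(-qT) * N(d1) = 1.0000000000 * 0.5583663766 = 0.558366

Answer: Delta = 0.558366


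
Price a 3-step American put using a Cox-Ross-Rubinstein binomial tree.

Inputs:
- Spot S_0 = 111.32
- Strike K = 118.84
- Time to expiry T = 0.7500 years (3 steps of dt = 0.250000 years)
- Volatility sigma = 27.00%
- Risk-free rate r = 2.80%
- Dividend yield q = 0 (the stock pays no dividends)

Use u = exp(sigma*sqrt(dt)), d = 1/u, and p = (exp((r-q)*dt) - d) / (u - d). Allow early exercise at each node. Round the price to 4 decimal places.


dt = T/N = 0.250000
u = exp(sigma*sqrt(dt)) = 1.144537; d = 1/u = 0.873716
p = (exp((r-q)*dt) - d) / (u - d) = 0.492239
Discount per step: exp(-r*dt) = 0.993024
Stock lattice S(k, i) with i counting down-moves:
  k=0: S(0,0) = 111.3200
  k=1: S(1,0) = 127.4098; S(1,1) = 97.2621
  k=2: S(2,0) = 145.8252; S(2,1) = 111.3200; S(2,2) = 84.9794
  k=3: S(3,0) = 166.9024; S(3,1) = 127.4098; S(3,2) = 97.2621; S(3,3) = 74.2479
Terminal payoffs V(N, i) = max(K - S_T, 0):
  V(3,0) = 0.000000; V(3,1) = 0.000000; V(3,2) = 21.577945; V(3,3) = 44.592141
Backward induction: V(k, i) = exp(-r*dt) * [p * V(k+1, i) + (1-p) * V(k+1, i+1)]; then take max(V_cont, immediate exercise) for American.
  V(2,0) = exp(-r*dt) * [p*0.000000 + (1-p)*0.000000] = 0.000000; exercise = 0.000000; V(2,0) = max -> 0.000000
  V(2,1) = exp(-r*dt) * [p*0.000000 + (1-p)*21.577945] = 10.880008; exercise = 7.520000; V(2,1) = max -> 10.880008
  V(2,2) = exp(-r*dt) * [p*21.577945 + (1-p)*44.592141] = 33.031619; exercise = 33.860595; V(2,2) = max -> 33.860595
  V(1,0) = exp(-r*dt) * [p*0.000000 + (1-p)*10.880008] = 5.485905; exercise = 0.000000; V(1,0) = max -> 5.485905
  V(1,1) = exp(-r*dt) * [p*10.880008 + (1-p)*33.860595] = 22.391360; exercise = 21.577945; V(1,1) = max -> 22.391360
  V(0,0) = exp(-r*dt) * [p*5.485905 + (1-p)*22.391360] = 13.971688; exercise = 7.520000; V(0,0) = max -> 13.971688

Answer: Price = V(0,0) = 13.9717


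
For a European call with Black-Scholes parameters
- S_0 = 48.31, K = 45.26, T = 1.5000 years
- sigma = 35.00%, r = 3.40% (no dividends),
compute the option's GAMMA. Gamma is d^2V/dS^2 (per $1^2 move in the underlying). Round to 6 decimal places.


Answer: Gamma = 0.017123

Derivation:
d1 = 0.4854420663; d2 = 0.0567813613
phi(d1) = 0.3545997703; exp(-qT) = 1.0000000000; exp(-rT) = 0.9502786705
Gamma = exp(-qT) * phi(d1) / (S * sigma * sqrt(T)) = 1.0000000000 * 0.3545997703 / (48.3100 * 0.3500 * 1.2247448714) = 0.017123


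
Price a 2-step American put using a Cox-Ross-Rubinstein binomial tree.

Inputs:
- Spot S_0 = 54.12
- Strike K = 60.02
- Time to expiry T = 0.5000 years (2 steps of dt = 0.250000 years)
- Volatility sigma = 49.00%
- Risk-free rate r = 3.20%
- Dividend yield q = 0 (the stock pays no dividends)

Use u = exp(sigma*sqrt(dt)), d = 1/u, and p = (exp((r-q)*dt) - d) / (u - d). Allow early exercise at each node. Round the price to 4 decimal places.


Answer: Price = V(0,0) = 10.9830

Derivation:
dt = T/N = 0.250000
u = exp(sigma*sqrt(dt)) = 1.277621; d = 1/u = 0.782705
p = (exp((r-q)*dt) - d) / (u - d) = 0.455284
Discount per step: exp(-r*dt) = 0.992032
Stock lattice S(k, i) with i counting down-moves:
  k=0: S(0,0) = 54.1200
  k=1: S(1,0) = 69.1449; S(1,1) = 42.3600
  k=2: S(2,0) = 88.3410; S(2,1) = 54.1200; S(2,2) = 33.1553
Terminal payoffs V(N, i) = max(K - S_T, 0):
  V(2,0) = 0.000000; V(2,1) = 5.900000; V(2,2) = 26.864660
Backward induction: V(k, i) = exp(-r*dt) * [p * V(k+1, i) + (1-p) * V(k+1, i+1)]; then take max(V_cont, immediate exercise) for American.
  V(1,0) = exp(-r*dt) * [p*0.000000 + (1-p)*5.900000] = 3.188218; exercise = 0.000000; V(1,0) = max -> 3.188218
  V(1,1) = exp(-r*dt) * [p*5.900000 + (1-p)*26.864660] = 17.181786; exercise = 17.660030; V(1,1) = max -> 17.660030
  V(0,0) = exp(-r*dt) * [p*3.188218 + (1-p)*17.660030] = 10.983033; exercise = 5.900000; V(0,0) = max -> 10.983033


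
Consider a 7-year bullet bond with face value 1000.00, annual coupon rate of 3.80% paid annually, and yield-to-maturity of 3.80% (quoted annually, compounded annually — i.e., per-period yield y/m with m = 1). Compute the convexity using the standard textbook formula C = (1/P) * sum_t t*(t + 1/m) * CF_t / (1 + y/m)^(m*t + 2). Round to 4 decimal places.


Coupon per period c = face * coupon_rate / m = 38.000000
Periods per year m = 1; per-period yield y/m = 0.038000
Number of cashflows N = 7
Cashflows (t years, CF_t, discount factor 1/(1+y/m)^(m*t), PV):
  t = 1.0000: CF_t = 38.000000, DF = 0.963391, PV = 36.608863
  t = 2.0000: CF_t = 38.000000, DF = 0.928122, PV = 35.268654
  t = 3.0000: CF_t = 38.000000, DF = 0.894145, PV = 33.977509
  t = 4.0000: CF_t = 38.000000, DF = 0.861411, PV = 32.733631
  t = 5.0000: CF_t = 38.000000, DF = 0.829876, PV = 31.535290
  t = 6.0000: CF_t = 38.000000, DF = 0.799495, PV = 30.380819
  t = 7.0000: CF_t = 1038.000000, DF = 0.770227, PV = 799.495234
Price P = sum_t PV_t = 1000.000000
Convexity numerator sum_t t*(t + 1/m) * CF_t / (1+y/m)^(m*t + 2):
  t = 1.0000: term = 67.955018
  t = 2.0000: term = 196.401786
  t = 3.0000: term = 378.423480
  t = 4.0000: term = 607.616378
  t = 5.0000: term = 878.058349
  t = 6.0000: term = 1184.279083
  t = 7.0000: term = 41553.652052
Convexity = (1/P) * sum = 44866.386146 / 1000.000000 = 44.866386

Answer: Convexity = 44.8664


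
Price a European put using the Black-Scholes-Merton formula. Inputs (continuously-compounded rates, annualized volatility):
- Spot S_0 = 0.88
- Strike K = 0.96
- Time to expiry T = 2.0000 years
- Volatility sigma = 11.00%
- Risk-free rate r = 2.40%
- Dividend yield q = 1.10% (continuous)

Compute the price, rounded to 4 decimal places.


d1 = (ln(S/K) + (r - q + 0.5*sigma^2) * T) / (sigma * sqrt(T)) = -0.31441424
d2 = d1 - sigma * sqrt(T) = -0.46997773
exp(-rT) = 0.95313379; exp(-qT) = 0.97824024
P = K * exp(-rT) * N(-d2) - S_0 * exp(-qT) * N(-d1)
N(-d1) = 0.62339678; N(-d2) = 0.68081454
P = 0.9600 * 0.95313379 * 0.68081454 - 0.8800 * 0.97824024 * 0.62339678 = 0.0863

Answer: Price = 0.0863


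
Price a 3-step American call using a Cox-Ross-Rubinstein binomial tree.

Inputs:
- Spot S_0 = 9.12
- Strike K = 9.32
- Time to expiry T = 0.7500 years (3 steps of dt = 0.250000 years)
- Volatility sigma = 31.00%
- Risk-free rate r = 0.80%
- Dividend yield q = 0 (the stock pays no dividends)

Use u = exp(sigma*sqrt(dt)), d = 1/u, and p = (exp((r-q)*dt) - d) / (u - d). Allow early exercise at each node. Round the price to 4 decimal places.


dt = T/N = 0.250000
u = exp(sigma*sqrt(dt)) = 1.167658; d = 1/u = 0.856415
p = (exp((r-q)*dt) - d) / (u - d) = 0.467760
Discount per step: exp(-r*dt) = 0.998002
Stock lattice S(k, i) with i counting down-moves:
  k=0: S(0,0) = 9.1200
  k=1: S(1,0) = 10.6490; S(1,1) = 7.8105
  k=2: S(2,0) = 12.4344; S(2,1) = 9.1200; S(2,2) = 6.6890
  k=3: S(3,0) = 14.5192; S(3,1) = 10.6490; S(3,2) = 7.8105; S(3,3) = 5.7286
Terminal payoffs V(N, i) = max(S_T - K, 0):
  V(3,0) = 5.199169; V(3,1) = 1.329041; V(3,2) = 0.000000; V(3,3) = 0.000000
Backward induction: V(k, i) = exp(-r*dt) * [p * V(k+1, i) + (1-p) * V(k+1, i+1)]; then take max(V_cont, immediate exercise) for American.
  V(2,0) = exp(-r*dt) * [p*5.199169 + (1-p)*1.329041] = 3.133058; exercise = 3.114437; V(2,0) = max -> 3.133058
  V(2,1) = exp(-r*dt) * [p*1.329041 + (1-p)*0.000000] = 0.620430; exercise = 0.000000; V(2,1) = max -> 0.620430
  V(2,2) = exp(-r*dt) * [p*0.000000 + (1-p)*0.000000] = 0.000000; exercise = 0.000000; V(2,2) = max -> 0.000000
  V(1,0) = exp(-r*dt) * [p*3.133058 + (1-p)*0.620430] = 1.792148; exercise = 1.329041; V(1,0) = max -> 1.792148
  V(1,1) = exp(-r*dt) * [p*0.620430 + (1-p)*0.000000] = 0.289632; exercise = 0.000000; V(1,1) = max -> 0.289632
  V(0,0) = exp(-r*dt) * [p*1.792148 + (1-p)*0.289632] = 0.990466; exercise = 0.000000; V(0,0) = max -> 0.990466

Answer: Price = V(0,0) = 0.9905


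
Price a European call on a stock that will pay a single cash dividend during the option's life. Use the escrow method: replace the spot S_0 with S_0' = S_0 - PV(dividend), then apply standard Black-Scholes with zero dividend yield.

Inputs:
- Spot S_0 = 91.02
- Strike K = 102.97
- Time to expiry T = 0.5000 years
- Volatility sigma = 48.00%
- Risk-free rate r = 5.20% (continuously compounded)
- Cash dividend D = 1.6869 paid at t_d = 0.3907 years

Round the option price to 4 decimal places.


PV(D) = D * exp(-r * t_d) = 1.6869 * 0.97988859 = 1.65297406
S_0' = S_0 - PV(D) = 91.0200 - 1.65297406 = 89.36702594
d1 = (ln(S_0'/K) + (r + sigma^2/2)*T) / (sigma*sqrt(T)) = -0.17113724
d2 = d1 - sigma*sqrt(T) = -0.51054850
exp(-rT) = 0.97433509
N(d1) = 0.43205793; N(d2) = 0.30483362
C = S_0' * N(d1) - K * exp(-rT) * N(d2) = 89.36702594 * 0.43205793 - 102.9700 * 0.97433509 * 0.30483362 = 8.0286

Answer: Price = 8.0286


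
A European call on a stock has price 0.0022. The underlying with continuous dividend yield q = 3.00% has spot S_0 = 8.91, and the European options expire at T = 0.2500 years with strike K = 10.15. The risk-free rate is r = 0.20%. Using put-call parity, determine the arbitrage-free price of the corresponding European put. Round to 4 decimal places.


Put-call parity: C - P = S_0 * exp(-qT) - K * exp(-rT).
S_0 * exp(-qT) = 8.9100 * 0.99252805 = 8.84342497
K * exp(-rT) = 10.1500 * 0.99950012 = 10.14492627
P = C - S*exp(-qT) + K*exp(-rT)
P = 0.0022 - 8.84342497 + 10.14492627 = 1.3037

Answer: Put price = 1.3037


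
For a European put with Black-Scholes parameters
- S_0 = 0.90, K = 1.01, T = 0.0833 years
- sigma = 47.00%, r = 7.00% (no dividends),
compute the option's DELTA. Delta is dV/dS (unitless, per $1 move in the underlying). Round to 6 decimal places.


d1 = -0.7392497758; d2 = -0.8748999508
phi(d1) = 0.3035576765; exp(-qT) = 1.0000000000; exp(-rT) = 0.9941859673
N(-d1) = 0.7701223297
Delta = -exp(-qT) * N(-d1) = -1.0000000000 * 0.7701223297 = -0.770122

Answer: Delta = -0.770122


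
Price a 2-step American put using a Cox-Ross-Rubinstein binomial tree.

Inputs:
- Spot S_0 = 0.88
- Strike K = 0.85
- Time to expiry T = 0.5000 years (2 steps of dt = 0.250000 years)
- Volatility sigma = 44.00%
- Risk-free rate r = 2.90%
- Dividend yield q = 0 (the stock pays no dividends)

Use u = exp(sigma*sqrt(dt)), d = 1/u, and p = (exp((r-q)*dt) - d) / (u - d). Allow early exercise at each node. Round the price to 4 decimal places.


dt = T/N = 0.250000
u = exp(sigma*sqrt(dt)) = 1.246077; d = 1/u = 0.802519
p = (exp((r-q)*dt) - d) / (u - d) = 0.461625
Discount per step: exp(-r*dt) = 0.992776
Stock lattice S(k, i) with i counting down-moves:
  k=0: S(0,0) = 0.8800
  k=1: S(1,0) = 1.0965; S(1,1) = 0.7062
  k=2: S(2,0) = 1.3664; S(2,1) = 0.8800; S(2,2) = 0.5668
Terminal payoffs V(N, i) = max(K - S_T, 0):
  V(2,0) = 0.000000; V(2,1) = 0.000000; V(2,2) = 0.283248
Backward induction: V(k, i) = exp(-r*dt) * [p * V(k+1, i) + (1-p) * V(k+1, i+1)]; then take max(V_cont, immediate exercise) for American.
  V(1,0) = exp(-r*dt) * [p*0.000000 + (1-p)*0.000000] = 0.000000; exercise = 0.000000; V(1,0) = max -> 0.000000
  V(1,1) = exp(-r*dt) * [p*0.000000 + (1-p)*0.283248] = 0.151392; exercise = 0.143783; V(1,1) = max -> 0.151392
  V(0,0) = exp(-r*dt) * [p*0.000000 + (1-p)*0.151392] = 0.080917; exercise = 0.000000; V(0,0) = max -> 0.080917

Answer: Price = V(0,0) = 0.0809


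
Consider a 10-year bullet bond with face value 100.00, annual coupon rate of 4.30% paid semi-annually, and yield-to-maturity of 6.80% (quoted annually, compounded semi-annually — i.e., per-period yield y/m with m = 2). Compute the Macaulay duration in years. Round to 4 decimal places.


Coupon per period c = face * coupon_rate / m = 2.150000
Periods per year m = 2; per-period yield y/m = 0.034000
Number of cashflows N = 20
Cashflows (t years, CF_t, discount factor 1/(1+y/m)^(m*t), PV):
  t = 0.5000: CF_t = 2.150000, DF = 0.967118, PV = 2.079304
  t = 1.0000: CF_t = 2.150000, DF = 0.935317, PV = 2.010932
  t = 1.5000: CF_t = 2.150000, DF = 0.904562, PV = 1.944808
  t = 2.0000: CF_t = 2.150000, DF = 0.874818, PV = 1.880859
  t = 2.5000: CF_t = 2.150000, DF = 0.846052, PV = 1.819013
  t = 3.0000: CF_t = 2.150000, DF = 0.818233, PV = 1.759200
  t = 3.5000: CF_t = 2.150000, DF = 0.791327, PV = 1.701354
  t = 4.0000: CF_t = 2.150000, DF = 0.765307, PV = 1.645410
  t = 4.5000: CF_t = 2.150000, DF = 0.740142, PV = 1.591306
  t = 5.0000: CF_t = 2.150000, DF = 0.715805, PV = 1.538980
  t = 5.5000: CF_t = 2.150000, DF = 0.692268, PV = 1.488376
  t = 6.0000: CF_t = 2.150000, DF = 0.669505, PV = 1.439435
  t = 6.5000: CF_t = 2.150000, DF = 0.647490, PV = 1.392103
  t = 7.0000: CF_t = 2.150000, DF = 0.626199, PV = 1.346328
  t = 7.5000: CF_t = 2.150000, DF = 0.605608, PV = 1.302058
  t = 8.0000: CF_t = 2.150000, DF = 0.585695, PV = 1.259244
  t = 8.5000: CF_t = 2.150000, DF = 0.566436, PV = 1.217837
  t = 9.0000: CF_t = 2.150000, DF = 0.547810, PV = 1.177792
  t = 9.5000: CF_t = 2.150000, DF = 0.529797, PV = 1.139064
  t = 10.0000: CF_t = 102.150000, DF = 0.512377, PV = 52.339262
Price P = sum_t PV_t = 82.072666
Macaulay numerator sum_t t * PV_t:
  t * PV_t at t = 0.5000: 1.039652
  t * PV_t at t = 1.0000: 2.010932
  t * PV_t at t = 1.5000: 2.917213
  t * PV_t at t = 2.0000: 3.761719
  t * PV_t at t = 2.5000: 4.547532
  t * PV_t at t = 3.0000: 5.277600
  t * PV_t at t = 3.5000: 5.954739
  t * PV_t at t = 4.0000: 6.581640
  t * PV_t at t = 4.5000: 7.160876
  t * PV_t at t = 5.0000: 7.694902
  t * PV_t at t = 5.5000: 8.186066
  t * PV_t at t = 6.0000: 8.636609
  t * PV_t at t = 6.5000: 9.048671
  t * PV_t at t = 7.0000: 9.424297
  t * PV_t at t = 7.5000: 9.765436
  t * PV_t at t = 8.0000: 10.073951
  t * PV_t at t = 8.5000: 10.351618
  t * PV_t at t = 9.0000: 10.600132
  t * PV_t at t = 9.5000: 10.821110
  t * PV_t at t = 10.0000: 523.392621
Macaulay duration D = (sum_t t * PV_t) / P = 657.247315 / 82.072666 = 8.008115

Answer: Macaulay duration = 8.0081 years


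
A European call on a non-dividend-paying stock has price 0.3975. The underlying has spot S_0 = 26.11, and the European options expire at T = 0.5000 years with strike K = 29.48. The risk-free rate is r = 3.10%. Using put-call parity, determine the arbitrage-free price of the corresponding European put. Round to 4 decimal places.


Answer: Put price = 3.3141

Derivation:
Put-call parity: C - P = S_0 * exp(-qT) - K * exp(-rT).
S_0 * exp(-qT) = 26.1100 * 1.00000000 = 26.11000000
K * exp(-rT) = 29.4800 * 0.98461951 = 29.02658306
P = C - S*exp(-qT) + K*exp(-rT)
P = 0.3975 - 26.11000000 + 29.02658306 = 3.3141


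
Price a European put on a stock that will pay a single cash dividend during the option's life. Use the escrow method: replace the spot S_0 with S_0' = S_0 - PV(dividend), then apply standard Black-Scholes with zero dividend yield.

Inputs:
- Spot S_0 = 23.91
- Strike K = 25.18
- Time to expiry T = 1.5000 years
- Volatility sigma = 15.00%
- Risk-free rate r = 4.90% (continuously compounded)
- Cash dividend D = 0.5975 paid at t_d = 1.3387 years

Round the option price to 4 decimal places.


Answer: Price = 1.7333

Derivation:
PV(D) = D * exp(-r * t_d) = 0.5975 * 0.93650886 = 0.55956404
S_0' = S_0 - PV(D) = 23.9100 - 0.55956404 = 23.35043596
d1 = (ln(S_0'/K) + (r + sigma^2/2)*T) / (sigma*sqrt(T)) = 0.08132647
d2 = d1 - sigma*sqrt(T) = -0.10238526
exp(-rT) = 0.92913615
N(-d1) = 0.46759116; N(-d2) = 0.54077456
P = K * exp(-rT) * N(-d2) - S_0' * N(-d1) = 25.1800 * 0.92913615 * 0.54077456 - 23.35043596 * 0.46759116 = 1.7333


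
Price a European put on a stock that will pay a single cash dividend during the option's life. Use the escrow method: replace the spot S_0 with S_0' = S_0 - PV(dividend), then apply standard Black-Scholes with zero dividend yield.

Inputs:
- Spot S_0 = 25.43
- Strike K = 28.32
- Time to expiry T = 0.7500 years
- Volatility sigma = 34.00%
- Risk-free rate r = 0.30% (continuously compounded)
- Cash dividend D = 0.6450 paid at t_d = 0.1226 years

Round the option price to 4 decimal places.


PV(D) = D * exp(-r * t_d) = 0.6450 * 0.99963227 = 0.64476281
S_0' = S_0 - PV(D) = 25.4300 - 0.64476281 = 24.78523719
d1 = (ln(S_0'/K) + (r + sigma^2/2)*T) / (sigma*sqrt(T)) = -0.29791297
d2 = d1 - sigma*sqrt(T) = -0.59236161
exp(-rT) = 0.99775253
N(-d1) = 0.61711521; N(-d2) = 0.72319576
P = K * exp(-rT) * N(-d2) - S_0' * N(-d1) = 28.3200 * 0.99775253 * 0.72319576 - 24.78523719 * 0.61711521 = 5.1395

Answer: Price = 5.1395


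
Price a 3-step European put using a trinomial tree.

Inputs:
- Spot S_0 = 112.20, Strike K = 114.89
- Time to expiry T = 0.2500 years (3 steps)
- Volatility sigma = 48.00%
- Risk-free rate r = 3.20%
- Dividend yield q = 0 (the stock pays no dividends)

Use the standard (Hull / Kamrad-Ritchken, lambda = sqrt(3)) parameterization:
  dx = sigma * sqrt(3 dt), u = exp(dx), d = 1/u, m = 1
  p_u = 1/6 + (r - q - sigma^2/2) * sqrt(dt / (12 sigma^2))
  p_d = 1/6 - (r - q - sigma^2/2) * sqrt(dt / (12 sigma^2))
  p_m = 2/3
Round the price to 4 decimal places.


dt = T/N = 0.083333; dx = sigma*sqrt(3*dt) = 0.240000
u = exp(dx) = 1.271249; d = 1/u = 0.786628
p_u = 0.152222, p_m = 0.666667, p_d = 0.181111
Discount per step: exp(-r*dt) = 0.997337
Stock lattice S(k, j) with j the centered position index:
  k=0: S(0,+0) = 112.2000
  k=1: S(1,-1) = 88.2596; S(1,+0) = 112.2000; S(1,+1) = 142.6342
  k=2: S(2,-2) = 69.4275; S(2,-1) = 88.2596; S(2,+0) = 112.2000; S(2,+1) = 142.6342; S(2,+2) = 181.3235
  k=3: S(3,-3) = 54.6136; S(3,-2) = 69.4275; S(3,-1) = 88.2596; S(3,+0) = 112.2000; S(3,+1) = 142.6342; S(3,+2) = 181.3235; S(3,+3) = 230.5074
Terminal payoffs V(N, j) = max(K - S_T, 0):
  V(3,-3) = 60.276397; V(3,-2) = 45.462503; V(3,-1) = 26.630354; V(3,+0) = 2.690000; V(3,+1) = 0.000000; V(3,+2) = 0.000000; V(3,+3) = 0.000000
Backward induction: V(k, j) = exp(-r*dt) * [p_u * V(k+1, j+1) + p_m * V(k+1, j) + p_d * V(k+1, j-1)]
  V(2,-2) = exp(-r*dt) * [p_u*26.630354 + p_m*45.462503 + p_d*60.276397] = 45.158210
  V(2,-1) = exp(-r*dt) * [p_u*2.690000 + p_m*26.630354 + p_d*45.462503] = 26.326514
  V(2,+0) = exp(-r*dt) * [p_u*0.000000 + p_m*2.690000 + p_d*26.630354] = 6.598766
  V(2,+1) = exp(-r*dt) * [p_u*0.000000 + p_m*0.000000 + p_d*2.690000] = 0.485891
  V(2,+2) = exp(-r*dt) * [p_u*0.000000 + p_m*0.000000 + p_d*0.000000] = 0.000000
  V(1,-1) = exp(-r*dt) * [p_u*6.598766 + p_m*26.326514 + p_d*45.158210] = 26.662946
  V(1,+0) = exp(-r*dt) * [p_u*0.485891 + p_m*6.598766 + p_d*26.326514] = 9.216555
  V(1,+1) = exp(-r*dt) * [p_u*0.000000 + p_m*0.485891 + p_d*6.598766] = 1.514992
  V(0,+0) = exp(-r*dt) * [p_u*1.514992 + p_m*9.216555 + p_d*26.662946] = 11.174104

Answer: Price = V(0,0) = 11.1741


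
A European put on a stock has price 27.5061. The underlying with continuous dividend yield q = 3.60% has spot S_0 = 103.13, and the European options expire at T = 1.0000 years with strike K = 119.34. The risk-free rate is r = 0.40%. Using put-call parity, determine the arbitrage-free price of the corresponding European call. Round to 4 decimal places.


Put-call parity: C - P = S_0 * exp(-qT) - K * exp(-rT).
S_0 * exp(-qT) = 103.1300 * 0.96464029 = 99.48335347
K * exp(-rT) = 119.3400 * 0.99600799 = 118.86359345
C = P + S*exp(-qT) - K*exp(-rT)
C = 27.5061 + 99.48335347 - 118.86359345 = 8.1259

Answer: Call price = 8.1259


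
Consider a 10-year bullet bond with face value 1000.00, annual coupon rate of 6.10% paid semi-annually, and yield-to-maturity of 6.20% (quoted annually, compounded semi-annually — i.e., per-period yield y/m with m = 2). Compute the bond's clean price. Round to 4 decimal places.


Answer: Price = 992.6296

Derivation:
Coupon per period c = face * coupon_rate / m = 30.500000
Periods per year m = 2; per-period yield y/m = 0.031000
Number of cashflows N = 20
Cashflows (t years, CF_t, discount factor 1/(1+y/m)^(m*t), PV):
  t = 0.5000: CF_t = 30.500000, DF = 0.969932, PV = 29.582929
  t = 1.0000: CF_t = 30.500000, DF = 0.940768, PV = 28.693433
  t = 1.5000: CF_t = 30.500000, DF = 0.912481, PV = 27.830682
  t = 2.0000: CF_t = 30.500000, DF = 0.885045, PV = 26.993872
  t = 2.5000: CF_t = 30.500000, DF = 0.858434, PV = 26.182223
  t = 3.0000: CF_t = 30.500000, DF = 0.832622, PV = 25.394978
  t = 3.5000: CF_t = 30.500000, DF = 0.807587, PV = 24.631405
  t = 4.0000: CF_t = 30.500000, DF = 0.783305, PV = 23.890790
  t = 4.5000: CF_t = 30.500000, DF = 0.759752, PV = 23.172445
  t = 5.0000: CF_t = 30.500000, DF = 0.736908, PV = 22.475698
  t = 5.5000: CF_t = 30.500000, DF = 0.714751, PV = 21.799901
  t = 6.0000: CF_t = 30.500000, DF = 0.693260, PV = 21.144424
  t = 6.5000: CF_t = 30.500000, DF = 0.672415, PV = 20.508656
  t = 7.0000: CF_t = 30.500000, DF = 0.652197, PV = 19.892003
  t = 7.5000: CF_t = 30.500000, DF = 0.632587, PV = 19.293893
  t = 8.0000: CF_t = 30.500000, DF = 0.613566, PV = 18.713766
  t = 8.5000: CF_t = 30.500000, DF = 0.595117, PV = 18.151082
  t = 9.0000: CF_t = 30.500000, DF = 0.577224, PV = 17.605318
  t = 9.5000: CF_t = 30.500000, DF = 0.559868, PV = 17.075963
  t = 10.0000: CF_t = 1030.500000, DF = 0.543034, PV = 559.596115
Price P = sum_t PV_t = 992.629574


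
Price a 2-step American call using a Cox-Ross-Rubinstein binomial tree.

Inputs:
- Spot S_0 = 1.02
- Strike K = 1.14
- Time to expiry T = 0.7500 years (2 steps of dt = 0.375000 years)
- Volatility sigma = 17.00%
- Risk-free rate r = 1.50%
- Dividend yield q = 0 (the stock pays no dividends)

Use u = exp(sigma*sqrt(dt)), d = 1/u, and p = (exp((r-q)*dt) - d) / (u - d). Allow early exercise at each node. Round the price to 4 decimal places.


dt = T/N = 0.375000
u = exp(sigma*sqrt(dt)) = 1.109715; d = 1/u = 0.901132
p = (exp((r-q)*dt) - d) / (u - d) = 0.501041
Discount per step: exp(-r*dt) = 0.994391
Stock lattice S(k, i) with i counting down-moves:
  k=0: S(0,0) = 1.0200
  k=1: S(1,0) = 1.1319; S(1,1) = 0.9192
  k=2: S(2,0) = 1.2561; S(2,1) = 1.0200; S(2,2) = 0.8283
Terminal payoffs V(N, i) = max(S_T - K, 0):
  V(2,0) = 0.116097; V(2,1) = 0.000000; V(2,2) = 0.000000
Backward induction: V(k, i) = exp(-r*dt) * [p * V(k+1, i) + (1-p) * V(k+1, i+1)]; then take max(V_cont, immediate exercise) for American.
  V(1,0) = exp(-r*dt) * [p*0.116097 + (1-p)*0.000000] = 0.057843; exercise = 0.000000; V(1,0) = max -> 0.057843
  V(1,1) = exp(-r*dt) * [p*0.000000 + (1-p)*0.000000] = 0.000000; exercise = 0.000000; V(1,1) = max -> 0.000000
  V(0,0) = exp(-r*dt) * [p*0.057843 + (1-p)*0.000000] = 0.028819; exercise = 0.000000; V(0,0) = max -> 0.028819

Answer: Price = V(0,0) = 0.0288


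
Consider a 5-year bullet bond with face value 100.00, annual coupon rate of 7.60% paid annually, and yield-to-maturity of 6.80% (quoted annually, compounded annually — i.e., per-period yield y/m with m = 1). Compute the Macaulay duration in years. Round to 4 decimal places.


Coupon per period c = face * coupon_rate / m = 7.600000
Periods per year m = 1; per-period yield y/m = 0.068000
Number of cashflows N = 5
Cashflows (t years, CF_t, discount factor 1/(1+y/m)^(m*t), PV):
  t = 1.0000: CF_t = 7.600000, DF = 0.936330, PV = 7.116105
  t = 2.0000: CF_t = 7.600000, DF = 0.876713, PV = 6.663020
  t = 3.0000: CF_t = 7.600000, DF = 0.820892, PV = 6.238782
  t = 4.0000: CF_t = 7.600000, DF = 0.768626, PV = 5.841556
  t = 5.0000: CF_t = 107.600000, DF = 0.719687, PV = 77.438335
Price P = sum_t PV_t = 103.297798
Macaulay numerator sum_t t * PV_t:
  t * PV_t at t = 1.0000: 7.116105
  t * PV_t at t = 2.0000: 13.326039
  t * PV_t at t = 3.0000: 18.716347
  t * PV_t at t = 4.0000: 23.366226
  t * PV_t at t = 5.0000: 387.191676
Macaulay duration D = (sum_t t * PV_t) / P = 449.716393 / 103.297798 = 4.353591

Answer: Macaulay duration = 4.3536 years


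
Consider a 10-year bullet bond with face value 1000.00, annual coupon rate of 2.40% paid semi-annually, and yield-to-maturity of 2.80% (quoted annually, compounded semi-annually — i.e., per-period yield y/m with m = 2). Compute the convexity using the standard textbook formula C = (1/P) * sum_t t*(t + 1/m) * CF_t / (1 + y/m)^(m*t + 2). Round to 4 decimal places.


Answer: Convexity = 87.6522

Derivation:
Coupon per period c = face * coupon_rate / m = 12.000000
Periods per year m = 2; per-period yield y/m = 0.014000
Number of cashflows N = 20
Cashflows (t years, CF_t, discount factor 1/(1+y/m)^(m*t), PV):
  t = 0.5000: CF_t = 12.000000, DF = 0.986193, PV = 11.834320
  t = 1.0000: CF_t = 12.000000, DF = 0.972577, PV = 11.670927
  t = 1.5000: CF_t = 12.000000, DF = 0.959149, PV = 11.509790
  t = 2.0000: CF_t = 12.000000, DF = 0.945906, PV = 11.350877
  t = 2.5000: CF_t = 12.000000, DF = 0.932847, PV = 11.194159
  t = 3.0000: CF_t = 12.000000, DF = 0.919967, PV = 11.039605
  t = 3.5000: CF_t = 12.000000, DF = 0.907265, PV = 10.887184
  t = 4.0000: CF_t = 12.000000, DF = 0.894739, PV = 10.736868
  t = 4.5000: CF_t = 12.000000, DF = 0.882386, PV = 10.588627
  t = 5.0000: CF_t = 12.000000, DF = 0.870203, PV = 10.442433
  t = 5.5000: CF_t = 12.000000, DF = 0.858188, PV = 10.298257
  t = 6.0000: CF_t = 12.000000, DF = 0.846339, PV = 10.156072
  t = 6.5000: CF_t = 12.000000, DF = 0.834654, PV = 10.015850
  t = 7.0000: CF_t = 12.000000, DF = 0.823130, PV = 9.877565
  t = 7.5000: CF_t = 12.000000, DF = 0.811766, PV = 9.741188
  t = 8.0000: CF_t = 12.000000, DF = 0.800558, PV = 9.606694
  t = 8.5000: CF_t = 12.000000, DF = 0.789505, PV = 9.474057
  t = 9.0000: CF_t = 12.000000, DF = 0.778604, PV = 9.343252
  t = 9.5000: CF_t = 12.000000, DF = 0.767854, PV = 9.214252
  t = 10.0000: CF_t = 1012.000000, DF = 0.757253, PV = 766.339855
Price P = sum_t PV_t = 965.321832
Convexity numerator sum_t t*(t + 1/m) * CF_t / (1+y/m)^(m*t + 2):
  t = 0.5000: term = 5.754895
  t = 1.0000: term = 17.026316
  t = 1.5000: term = 33.582477
  t = 2.0000: term = 55.198023
  t = 2.5000: term = 81.653880
  t = 3.0000: term = 112.737112
  t = 3.5000: term = 148.240778
  t = 4.0000: term = 187.963793
  t = 4.5000: term = 231.710791
  t = 5.0000: term = 279.291990
  t = 5.5000: term = 330.523065
  t = 6.0000: term = 385.225017
  t = 6.5000: term = 443.224050
  t = 7.0000: term = 504.351445
  t = 7.5000: term = 568.443443
  t = 8.0000: term = 635.341127
  t = 8.5000: term = 704.890303
  t = 9.0000: term = 776.941395
  t = 9.5000: term = 851.349326
  t = 10.0000: term = 78259.091448
Convexity = (1/P) * sum = 84612.540672 / 965.321832 = 87.652157


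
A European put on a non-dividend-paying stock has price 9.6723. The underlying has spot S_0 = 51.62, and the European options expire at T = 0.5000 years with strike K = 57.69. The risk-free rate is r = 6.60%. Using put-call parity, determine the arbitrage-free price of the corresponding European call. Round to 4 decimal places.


Put-call parity: C - P = S_0 * exp(-qT) - K * exp(-rT).
S_0 * exp(-qT) = 51.6200 * 1.00000000 = 51.62000000
K * exp(-rT) = 57.6900 * 0.96753856 = 55.81729950
C = P + S*exp(-qT) - K*exp(-rT)
C = 9.6723 + 51.62000000 - 55.81729950 = 5.4750

Answer: Call price = 5.4750


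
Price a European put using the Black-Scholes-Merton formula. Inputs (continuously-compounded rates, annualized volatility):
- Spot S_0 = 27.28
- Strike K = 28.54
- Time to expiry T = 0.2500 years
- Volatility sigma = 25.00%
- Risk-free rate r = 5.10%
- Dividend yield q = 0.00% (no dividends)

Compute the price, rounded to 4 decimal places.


d1 = (ln(S/K) + (r - q + 0.5*sigma^2) * T) / (sigma * sqrt(T)) = -0.19672223
d2 = d1 - sigma * sqrt(T) = -0.32172223
exp(-rT) = 0.98733094; exp(-qT) = 1.00000000
P = K * exp(-rT) * N(-d2) - S_0 * exp(-qT) * N(-d1)
N(-d1) = 0.57797754; N(-d2) = 0.62616843
P = 28.5400 * 0.98733094 * 0.62616843 - 27.2800 * 1.00000000 * 0.57797754 = 1.8772

Answer: Price = 1.8772


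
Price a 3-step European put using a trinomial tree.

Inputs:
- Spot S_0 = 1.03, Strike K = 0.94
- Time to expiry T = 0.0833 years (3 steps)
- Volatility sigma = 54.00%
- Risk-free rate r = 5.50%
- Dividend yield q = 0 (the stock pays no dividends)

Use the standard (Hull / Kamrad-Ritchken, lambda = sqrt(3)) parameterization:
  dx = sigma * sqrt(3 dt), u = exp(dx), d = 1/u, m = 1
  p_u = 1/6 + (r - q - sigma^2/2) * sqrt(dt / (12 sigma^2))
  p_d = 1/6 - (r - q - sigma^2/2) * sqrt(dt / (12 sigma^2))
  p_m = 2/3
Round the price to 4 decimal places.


Answer: Price = V(0,0) = 0.0273

Derivation:
dt = T/N = 0.027767; dx = sigma*sqrt(3*dt) = 0.155853
u = exp(dx) = 1.168655; d = 1/u = 0.855685
p_u = 0.158578, p_m = 0.666667, p_d = 0.174755
Discount per step: exp(-r*dt) = 0.998474
Stock lattice S(k, j) with j the centered position index:
  k=0: S(0,+0) = 1.0300
  k=1: S(1,-1) = 0.8814; S(1,+0) = 1.0300; S(1,+1) = 1.2037
  k=2: S(2,-2) = 0.7542; S(2,-1) = 0.8814; S(2,+0) = 1.0300; S(2,+1) = 1.2037; S(2,+2) = 1.4067
  k=3: S(3,-3) = 0.6453; S(3,-2) = 0.7542; S(3,-1) = 0.8814; S(3,+0) = 1.0300; S(3,+1) = 1.2037; S(3,+2) = 1.4067; S(3,+3) = 1.6440
Terminal payoffs V(N, j) = max(K - S_T, 0):
  V(3,-3) = 0.294675; V(3,-2) = 0.185838; V(3,-1) = 0.058645; V(3,+0) = 0.000000; V(3,+1) = 0.000000; V(3,+2) = 0.000000; V(3,+3) = 0.000000
Backward induction: V(k, j) = exp(-r*dt) * [p_u * V(k+1, j+1) + p_m * V(k+1, j) + p_d * V(k+1, j-1)]
  V(2,-2) = exp(-r*dt) * [p_u*0.058645 + p_m*0.185838 + p_d*0.294675] = 0.184406
  V(2,-1) = exp(-r*dt) * [p_u*0.000000 + p_m*0.058645 + p_d*0.185838] = 0.071463
  V(2,+0) = exp(-r*dt) * [p_u*0.000000 + p_m*0.000000 + p_d*0.058645] = 0.010233
  V(2,+1) = exp(-r*dt) * [p_u*0.000000 + p_m*0.000000 + p_d*0.000000] = 0.000000
  V(2,+2) = exp(-r*dt) * [p_u*0.000000 + p_m*0.000000 + p_d*0.000000] = 0.000000
  V(1,-1) = exp(-r*dt) * [p_u*0.010233 + p_m*0.071463 + p_d*0.184406] = 0.081367
  V(1,+0) = exp(-r*dt) * [p_u*0.000000 + p_m*0.010233 + p_d*0.071463] = 0.019281
  V(1,+1) = exp(-r*dt) * [p_u*0.000000 + p_m*0.000000 + p_d*0.010233] = 0.001786
  V(0,+0) = exp(-r*dt) * [p_u*0.001786 + p_m*0.019281 + p_d*0.081367] = 0.027315
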